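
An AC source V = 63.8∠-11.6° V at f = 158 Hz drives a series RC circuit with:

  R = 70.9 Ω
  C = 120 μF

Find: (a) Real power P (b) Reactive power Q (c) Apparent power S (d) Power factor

Step 1 — Angular frequency: ω = 2π·f = 2π·158 = 992.7 rad/s.
Step 2 — Component impedances:
  R: Z = R = 70.9 Ω
  C: Z = 1/(jωC) = -j/(ω·C) = 0 - j8.394 Ω
Step 3 — Series combination: Z_total = R + C = 70.9 - j8.394 Ω = 71.4∠-6.8° Ω.
Step 4 — Source phasor: V = 63.8∠-11.6° V = 62.5 - j12.83 V.
Step 5 — Current: I = V / Z = 0.8904 - j0.07552 A = 0.8936∠-4.8° A.
Step 6 — Complex power: S = V·I* = 56.62 - j6.703 VA.
Step 7 — Real power: P = Re(S) = 56.62 W.
Step 8 — Reactive power: Q = Im(S) = -6.703 VAR.
Step 9 — Apparent power: |S| = 57.01 VA.
Step 10 — Power factor: PF = P/|S| = 0.9931 (leading).

(a) P = 56.62 W  (b) Q = -6.703 VAR  (c) S = 57.01 VA  (d) PF = 0.9931 (leading)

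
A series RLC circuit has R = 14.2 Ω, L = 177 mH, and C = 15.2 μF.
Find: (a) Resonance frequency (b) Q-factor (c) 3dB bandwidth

Step 1 — Resonance condition Im(Z)=0 gives ω₀ = 1/√(LC).
Step 2 — ω₀ = 1/√(0.177·1.52e-05) = 609.7 rad/s.
Step 3 — f₀ = ω₀/(2π) = 97.03 Hz.
Step 4 — Series Q: Q = ω₀L/R = 609.7·0.177/14.2 = 7.599.
Step 5 — 3dB bandwidth: Δω = ω₀/Q = 80.23 rad/s; BW = Δω/(2π) = 12.77 Hz.

(a) f₀ = 97.03 Hz  (b) Q = 7.599  (c) BW = 12.77 Hz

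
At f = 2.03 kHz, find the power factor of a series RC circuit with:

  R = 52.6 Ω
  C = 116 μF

Step 1 — Angular frequency: ω = 2π·f = 2π·2030 = 1.275e+04 rad/s.
Step 2 — Component impedances:
  R: Z = R = 52.6 Ω
  C: Z = 1/(jωC) = -j/(ω·C) = 0 - j0.6759 Ω
Step 3 — Series combination: Z_total = R + C = 52.6 - j0.6759 Ω = 52.6∠-0.7° Ω.
Step 4 — Power factor: PF = cos(φ) = Re(Z)/|Z| = 52.6/52.604 = 0.9999.
Step 5 — Type: Im(Z) = -0.6759 ⇒ leading (phase φ = -0.7°).

PF = 0.9999 (leading, φ = -0.7°)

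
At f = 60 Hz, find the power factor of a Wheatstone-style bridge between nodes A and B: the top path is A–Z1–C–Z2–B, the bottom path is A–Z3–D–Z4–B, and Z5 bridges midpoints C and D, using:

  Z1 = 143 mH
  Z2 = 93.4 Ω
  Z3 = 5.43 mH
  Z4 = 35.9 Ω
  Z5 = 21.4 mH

Step 1 — Angular frequency: ω = 2π·f = 2π·60 = 377 rad/s.
Step 2 — Component impedances:
  Z1: Z = jωL = j·377·0.143 = 0 + j53.91 Ω
  Z2: Z = R = 93.4 Ω
  Z3: Z = jωL = j·377·0.00543 = 0 + j2.047 Ω
  Z4: Z = R = 35.9 Ω
  Z5: Z = jωL = j·377·0.0214 = 0 + j8.068 Ω
Step 3 — Bridge requires nodal analysis (the Z5 bridge couples midpoints C and D, so the two paths cannot be reduced to a simple series/parallel combination). Setting node B to ground and injecting 1 A at node A, the 3-node admittance system at A, C, D solves to V_A = Z_AB = 25.95 + j2.381 Ω = 26.06∠5.2° Ω.
Step 4 — Power factor: PF = cos(φ) = Re(Z)/|Z| = 25.95/26.06 = 0.9958.
Step 5 — Type: Im(Z) = 2.381 ⇒ lagging (phase φ = 5.2°).

PF = 0.9958 (lagging, φ = 5.2°)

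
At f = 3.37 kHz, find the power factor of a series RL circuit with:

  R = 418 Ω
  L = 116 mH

Step 1 — Angular frequency: ω = 2π·f = 2π·3370 = 2.117e+04 rad/s.
Step 2 — Component impedances:
  R: Z = R = 418 Ω
  L: Z = jωL = j·2.117e+04·0.116 = 0 + j2456 Ω
Step 3 — Series combination: Z_total = R + L = 418 + j2456 Ω = 2492∠80.3° Ω.
Step 4 — Power factor: PF = cos(φ) = Re(Z)/|Z| = 418/2491.5 = 0.1678.
Step 5 — Type: Im(Z) = 2456 ⇒ lagging (phase φ = 80.3°).

PF = 0.1678 (lagging, φ = 80.3°)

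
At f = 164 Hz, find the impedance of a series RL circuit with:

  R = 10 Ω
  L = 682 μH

Step 1 — Angular frequency: ω = 2π·f = 2π·164 = 1030 rad/s.
Step 2 — Component impedances:
  R: Z = R = 10 Ω
  L: Z = jωL = j·1030·0.000682 = 0 + j0.7028 Ω
Step 3 — Series combination: Z_total = R + L = 10 + j0.7028 Ω = 10.02∠4.0° Ω.

Z = 10 + j0.7028 Ω = 10.02∠4.0° Ω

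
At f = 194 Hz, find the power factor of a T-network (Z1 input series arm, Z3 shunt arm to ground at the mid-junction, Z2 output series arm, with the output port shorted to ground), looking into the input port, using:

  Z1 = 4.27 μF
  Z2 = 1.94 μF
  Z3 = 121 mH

Step 1 — Angular frequency: ω = 2π·f = 2π·194 = 1219 rad/s.
Step 2 — Component impedances:
  Z1: Z = 1/(jωC) = -j/(ω·C) = 0 - j192.1 Ω
  Z2: Z = 1/(jωC) = -j/(ω·C) = 0 - j422.9 Ω
  Z3: Z = jωL = j·1219·0.121 = 0 + j147.5 Ω
Step 3 — With the output port shorted to ground, the output series arm Z2 runs from the junction to ground; the shunt arm Z3 also runs from the junction to ground. They appear in parallel: Z3 || Z2 = 0 + j226.5 Ω.
Step 4 — Series with input arm Z1: Z_in = Z1 + (Z3 || Z2) = 0 + j34.36 Ω = 34.36∠90.0° Ω.
Step 5 — Power factor: PF = cos(φ) = Re(Z)/|Z| = 0/34.36 = 0.
Step 6 — Type: Im(Z) = 34.36 ⇒ lagging (phase φ = 90.0°).

PF = 0 (lagging, φ = 90.0°)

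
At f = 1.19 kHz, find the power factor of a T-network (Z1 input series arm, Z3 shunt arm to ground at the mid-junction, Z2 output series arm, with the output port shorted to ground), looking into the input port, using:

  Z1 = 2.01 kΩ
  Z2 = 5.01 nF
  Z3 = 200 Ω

Step 1 — Angular frequency: ω = 2π·f = 2π·1190 = 7477 rad/s.
Step 2 — Component impedances:
  Z1: Z = R = 2010 Ω
  Z2: Z = 1/(jωC) = -j/(ω·C) = 0 - j2.67e+04 Ω
  Z3: Z = R = 200 Ω
Step 3 — With the output port shorted to ground, the output series arm Z2 runs from the junction to ground; the shunt arm Z3 also runs from the junction to ground. They appear in parallel: Z3 || Z2 = 200 - j1.498 Ω.
Step 4 — Series with input arm Z1: Z_in = Z1 + (Z3 || Z2) = 2210 - j1.498 Ω = 2210∠-0.0° Ω.
Step 5 — Power factor: PF = cos(φ) = Re(Z)/|Z| = 2210/2210 = 1.
Step 6 — Type: Im(Z) = -1.498 ⇒ leading (phase φ = -0.0°).

PF = 1 (leading, φ = -0.0°)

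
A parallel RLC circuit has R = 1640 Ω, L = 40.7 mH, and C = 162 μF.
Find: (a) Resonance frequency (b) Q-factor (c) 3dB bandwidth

Step 1 — Resonance: ω₀ = 1/√(LC) = 1/√(0.0407·0.000162) = 389.4 rad/s.
Step 2 — f₀ = ω₀/(2π) = 61.98 Hz.
Step 3 — Parallel Q: Q = R/(ω₀L) = 1640/(389.4·0.0407) = 103.5.
Step 4 — Bandwidth: Δω = ω₀/Q = 3.764 rad/s; BW = Δω/(2π) = 0.599 Hz.

(a) f₀ = 61.98 Hz  (b) Q = 103.5  (c) BW = 0.599 Hz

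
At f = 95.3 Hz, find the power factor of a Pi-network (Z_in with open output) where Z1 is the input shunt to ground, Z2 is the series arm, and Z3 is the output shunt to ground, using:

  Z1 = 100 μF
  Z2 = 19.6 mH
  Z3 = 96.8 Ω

Step 1 — Angular frequency: ω = 2π·f = 2π·95.3 = 598.8 rad/s.
Step 2 — Component impedances:
  Z1: Z = 1/(jωC) = -j/(ω·C) = 0 - j16.7 Ω
  Z2: Z = jωL = j·598.8·0.0196 = 0 + j11.74 Ω
  Z3: Z = R = 96.8 Ω
Step 3 — With open output, the series arm Z2 and the output shunt Z3 appear in series to ground: Z2 + Z3 = 96.8 + j11.74 Ω.
Step 4 — Parallel with input shunt Z1: Z_in = Z1 || (Z2 + Z3) = 2.874 - j16.55 Ω = 16.8∠-80.2° Ω.
Step 5 — Power factor: PF = cos(φ) = Re(Z)/|Z| = 2.8737/16.801 = 0.171.
Step 6 — Type: Im(Z) = -16.55 ⇒ leading (phase φ = -80.2°).

PF = 0.171 (leading, φ = -80.2°)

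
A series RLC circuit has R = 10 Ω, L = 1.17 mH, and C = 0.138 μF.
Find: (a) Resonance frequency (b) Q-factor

Step 1 — Resonance condition Im(Z)=0 gives ω₀ = 1/√(LC).
Step 2 — ω₀ = 1/√(0.00117·1.38e-07) = 7.87e+04 rad/s.
Step 3 — f₀ = ω₀/(2π) = 1.253e+04 Hz.
Step 4 — Series Q: Q = ω₀L/R = 7.87e+04·0.00117/10 = 9.208.

(a) f₀ = 1.253e+04 Hz  (b) Q = 9.208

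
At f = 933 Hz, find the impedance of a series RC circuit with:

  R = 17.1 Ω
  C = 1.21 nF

Step 1 — Angular frequency: ω = 2π·f = 2π·933 = 5862 rad/s.
Step 2 — Component impedances:
  R: Z = R = 17.1 Ω
  C: Z = 1/(jωC) = -j/(ω·C) = 0 - j1.41e+05 Ω
Step 3 — Series combination: Z_total = R + C = 17.1 - j1.41e+05 Ω = 1.41e+05∠-90.0° Ω.

Z = 17.1 - j1.41e+05 Ω = 1.41e+05∠-90.0° Ω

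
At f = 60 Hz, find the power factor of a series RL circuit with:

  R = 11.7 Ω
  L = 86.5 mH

Step 1 — Angular frequency: ω = 2π·f = 2π·60 = 377 rad/s.
Step 2 — Component impedances:
  R: Z = R = 11.7 Ω
  L: Z = jωL = j·377·0.0865 = 0 + j32.61 Ω
Step 3 — Series combination: Z_total = R + L = 11.7 + j32.61 Ω = 34.65∠70.3° Ω.
Step 4 — Power factor: PF = cos(φ) = Re(Z)/|Z| = 11.7/34.65 = 0.3377.
Step 5 — Type: Im(Z) = 32.61 ⇒ lagging (phase φ = 70.3°).

PF = 0.3377 (lagging, φ = 70.3°)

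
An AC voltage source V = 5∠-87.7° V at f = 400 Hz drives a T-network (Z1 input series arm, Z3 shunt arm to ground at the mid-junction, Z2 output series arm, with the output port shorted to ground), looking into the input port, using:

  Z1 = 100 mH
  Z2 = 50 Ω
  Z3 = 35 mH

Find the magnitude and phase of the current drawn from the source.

Step 1 — Angular frequency: ω = 2π·f = 2π·400 = 2513 rad/s.
Step 2 — Component impedances:
  Z1: Z = jωL = j·2513·0.1 = 0 + j251.3 Ω
  Z2: Z = R = 50 Ω
  Z3: Z = jωL = j·2513·0.035 = 0 + j87.96 Ω
Step 3 — With the output port shorted to ground, the output series arm Z2 runs from the junction to ground; the shunt arm Z3 also runs from the junction to ground. They appear in parallel: Z3 || Z2 = 37.79 + j21.48 Ω.
Step 4 — Series with input arm Z1: Z_in = Z1 + (Z3 || Z2) = 37.79 + j272.8 Ω = 275.4∠82.1° Ω.
Step 5 — Source phasor: V = 5∠-87.7° V = 0.2007 - j4.996 V.
Step 6 — Ohm's law: I = V / Z_total = (0.2007 - j4.996) / (37.79 + j272.8) = -0.01787 - j0.003211 A.
Step 7 — Convert to polar: |I| = 0.01815 A, ∠I = -169.8°.

I = 0.01815∠-169.8° A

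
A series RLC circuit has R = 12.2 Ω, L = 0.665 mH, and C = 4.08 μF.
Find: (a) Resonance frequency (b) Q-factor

Step 1 — Resonance condition Im(Z)=0 gives ω₀ = 1/√(LC).
Step 2 — ω₀ = 1/√(0.000665·4.08e-06) = 1.92e+04 rad/s.
Step 3 — f₀ = ω₀/(2π) = 3055 Hz.
Step 4 — Series Q: Q = ω₀L/R = 1.92e+04·0.000665/12.2 = 1.046.

(a) f₀ = 3055 Hz  (b) Q = 1.046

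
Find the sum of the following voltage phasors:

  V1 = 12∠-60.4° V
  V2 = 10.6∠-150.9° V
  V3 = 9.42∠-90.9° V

Step 1 — Convert each phasor to rectangular form:
  V1 = 12·(cos(-60.4°) + j·sin(-60.4°)) = 5.927 - j10.43 V
  V2 = 10.6·(cos(-150.9°) + j·sin(-150.9°)) = -9.262 - j5.155 V
  V3 = 9.42·(cos(-90.9°) + j·sin(-90.9°)) = -0.148 - j9.419 V
Step 2 — Sum components: V_total = -3.483 - j25.01 V.
Step 3 — Convert to polar: |V_total| = 25.25 V, ∠V_total = -97.9°.

V_total = 25.25∠-97.9° V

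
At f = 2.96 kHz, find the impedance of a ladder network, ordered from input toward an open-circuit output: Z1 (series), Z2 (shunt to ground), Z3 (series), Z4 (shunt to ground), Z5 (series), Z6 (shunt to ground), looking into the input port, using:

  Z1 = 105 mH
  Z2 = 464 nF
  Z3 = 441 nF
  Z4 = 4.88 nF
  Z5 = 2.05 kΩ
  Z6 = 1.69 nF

Step 1 — Angular frequency: ω = 2π·f = 2π·2960 = 1.86e+04 rad/s.
Step 2 — Component impedances:
  Z1: Z = jωL = j·1.86e+04·0.105 = 0 + j1953 Ω
  Z2: Z = 1/(jωC) = -j/(ω·C) = 0 - j115.9 Ω
  Z3: Z = 1/(jωC) = -j/(ω·C) = 0 - j121.9 Ω
  Z4: Z = 1/(jωC) = -j/(ω·C) = 0 - j1.102e+04 Ω
  Z5: Z = R = 2050 Ω
  Z6: Z = 1/(jωC) = -j/(ω·C) = 0 - j3.182e+04 Ω
Step 3 — Ladder network (open output): work backward from the far end, alternating series and parallel combinations. Z_in = 0.02558 + j1839 Ω = 1839∠90.0° Ω.

Z = 0.02558 + j1839 Ω = 1839∠90.0° Ω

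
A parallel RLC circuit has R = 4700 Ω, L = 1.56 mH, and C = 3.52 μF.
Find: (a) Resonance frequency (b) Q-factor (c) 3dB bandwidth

Step 1 — Resonance: ω₀ = 1/√(LC) = 1/√(0.00156·3.52e-06) = 1.349e+04 rad/s.
Step 2 — f₀ = ω₀/(2π) = 2148 Hz.
Step 3 — Parallel Q: Q = R/(ω₀L) = 4700/(1.349e+04·0.00156) = 223.3.
Step 4 — Bandwidth: Δω = ω₀/Q = 60.44 rad/s; BW = Δω/(2π) = 9.62 Hz.

(a) f₀ = 2148 Hz  (b) Q = 223.3  (c) BW = 9.62 Hz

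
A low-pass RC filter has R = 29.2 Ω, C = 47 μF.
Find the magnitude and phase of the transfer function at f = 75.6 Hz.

Step 1 — Angular frequency: ω = 2π·75.6 = 475 rad/s.
Step 2 — Transfer function: H(jω) = 1/(1 + jωRC).
Step 3 — Denominator: 1 + jωRC = 1 + j·475·29.2·4.7e-05 = 1 + j0.6519.
Step 4 — H = 0.7018 - j0.4575.
Step 5 — Magnitude: |H| = 0.8377 (-1.5 dB); phase: φ = -33.1°.

|H| = 0.8377 (-1.5 dB), φ = -33.1°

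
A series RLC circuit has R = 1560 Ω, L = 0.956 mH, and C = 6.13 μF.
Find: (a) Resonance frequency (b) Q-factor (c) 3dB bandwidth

Step 1 — Resonance condition Im(Z)=0 gives ω₀ = 1/√(LC).
Step 2 — ω₀ = 1/√(0.000956·6.13e-06) = 1.306e+04 rad/s.
Step 3 — f₀ = ω₀/(2π) = 2079 Hz.
Step 4 — Series Q: Q = ω₀L/R = 1.306e+04·0.000956/1560 = 0.008005.
Step 5 — 3dB bandwidth: Δω = ω₀/Q = 1.632e+06 rad/s; BW = Δω/(2π) = 2.597e+05 Hz.

(a) f₀ = 2079 Hz  (b) Q = 0.008005  (c) BW = 2.597e+05 Hz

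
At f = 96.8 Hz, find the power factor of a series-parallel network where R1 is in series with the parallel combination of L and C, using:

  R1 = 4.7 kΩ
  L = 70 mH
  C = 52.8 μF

Step 1 — Angular frequency: ω = 2π·f = 2π·96.8 = 608.2 rad/s.
Step 2 — Component impedances:
  R1: Z = R = 4700 Ω
  L: Z = jωL = j·608.2·0.07 = 0 + j42.57 Ω
  C: Z = 1/(jωC) = -j/(ω·C) = 0 - j31.14 Ω
Step 3 — Parallel branch: L || C = 1/(1/L + 1/C) = 0 - j115.9 Ω.
Step 4 — Series with R1: Z_total = R1 + (L || C) = 4700 - j115.9 Ω = 4701∠-1.4° Ω.
Step 5 — Power factor: PF = cos(φ) = Re(Z)/|Z| = 4700/4701.4 = 0.9997.
Step 6 — Type: Im(Z) = -115.9 ⇒ leading (phase φ = -1.4°).

PF = 0.9997 (leading, φ = -1.4°)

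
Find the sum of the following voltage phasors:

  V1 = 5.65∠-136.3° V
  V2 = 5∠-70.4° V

Step 1 — Convert each phasor to rectangular form:
  V1 = 5.65·(cos(-136.3°) + j·sin(-136.3°)) = -4.085 - j3.903 V
  V2 = 5·(cos(-70.4°) + j·sin(-70.4°)) = 1.677 - j4.71 V
Step 2 — Sum components: V_total = -2.408 - j8.614 V.
Step 3 — Convert to polar: |V_total| = 8.944 V, ∠V_total = -105.6°.

V_total = 8.944∠-105.6° V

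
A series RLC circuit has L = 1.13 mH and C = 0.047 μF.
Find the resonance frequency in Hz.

Step 1 — Resonance condition Im(Z)=0 gives ω₀ = 1/√(LC).
Step 2 — ω₀ = 1/√(0.00113·4.7e-08) = 1.372e+05 rad/s.
Step 3 — f₀ = ω₀/(2π) = 2.184e+04 Hz.

f₀ = 2.184e+04 Hz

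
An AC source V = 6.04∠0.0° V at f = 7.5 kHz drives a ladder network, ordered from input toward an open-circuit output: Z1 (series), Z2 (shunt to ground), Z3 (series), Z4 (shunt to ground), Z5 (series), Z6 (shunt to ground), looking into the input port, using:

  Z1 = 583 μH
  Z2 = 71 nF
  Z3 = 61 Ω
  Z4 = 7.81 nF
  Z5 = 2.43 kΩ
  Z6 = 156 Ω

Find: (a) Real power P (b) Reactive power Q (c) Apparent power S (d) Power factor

Step 1 — Angular frequency: ω = 2π·f = 2π·7500 = 4.712e+04 rad/s.
Step 2 — Component impedances:
  Z1: Z = jωL = j·4.712e+04·0.000583 = 0 + j27.47 Ω
  Z2: Z = 1/(jωC) = -j/(ω·C) = 0 - j298.9 Ω
  Z3: Z = R = 61 Ω
  Z4: Z = 1/(jωC) = -j/(ω·C) = 0 - j2717 Ω
  Z5: Z = R = 2430 Ω
  Z6: Z = R = 156 Ω
Step 3 — Ladder network (open output): work backward from the far end, alternating series and parallel combinations. Z_in = 27.9 - j240.1 Ω = 241.7∠-83.4° Ω.
Step 4 — Source phasor: V = 6.04∠0.0° V = 6.04 V.
Step 5 — Current: I = V / Z = 0.002884 + j0.02482 A = 0.02499∠83.4° A.
Step 6 — Complex power: S = V·I* = 0.01742 - j0.1499 VA.
Step 7 — Real power: P = Re(S) = 0.01742 W.
Step 8 — Reactive power: Q = Im(S) = -0.1499 VAR.
Step 9 — Apparent power: |S| = 0.1509 VA.
Step 10 — Power factor: PF = P/|S| = 0.1154 (leading).

(a) P = 0.01742 W  (b) Q = -0.1499 VAR  (c) S = 0.1509 VA  (d) PF = 0.1154 (leading)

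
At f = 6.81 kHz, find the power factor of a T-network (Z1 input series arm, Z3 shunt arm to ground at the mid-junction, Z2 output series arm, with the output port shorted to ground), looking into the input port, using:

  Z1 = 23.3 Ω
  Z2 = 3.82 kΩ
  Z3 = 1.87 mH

Step 1 — Angular frequency: ω = 2π·f = 2π·6810 = 4.279e+04 rad/s.
Step 2 — Component impedances:
  Z1: Z = R = 23.3 Ω
  Z2: Z = R = 3820 Ω
  Z3: Z = jωL = j·4.279e+04·0.00187 = 0 + j80.01 Ω
Step 3 — With the output port shorted to ground, the output series arm Z2 runs from the junction to ground; the shunt arm Z3 also runs from the junction to ground. They appear in parallel: Z3 || Z2 = 1.675 + j79.98 Ω.
Step 4 — Series with input arm Z1: Z_in = Z1 + (Z3 || Z2) = 24.98 + j79.98 Ω = 83.79∠72.7° Ω.
Step 5 — Power factor: PF = cos(φ) = Re(Z)/|Z| = 24.98/83.79 = 0.2981.
Step 6 — Type: Im(Z) = 79.98 ⇒ lagging (phase φ = 72.7°).

PF = 0.2981 (lagging, φ = 72.7°)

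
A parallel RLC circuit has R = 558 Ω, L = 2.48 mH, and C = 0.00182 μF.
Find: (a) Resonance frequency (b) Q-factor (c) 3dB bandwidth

Step 1 — Resonance: ω₀ = 1/√(LC) = 1/√(0.00248·1.82e-09) = 4.707e+05 rad/s.
Step 2 — f₀ = ω₀/(2π) = 7.491e+04 Hz.
Step 3 — Parallel Q: Q = R/(ω₀L) = 558/(4.707e+05·0.00248) = 0.478.
Step 4 — Bandwidth: Δω = ω₀/Q = 9.847e+05 rad/s; BW = Δω/(2π) = 1.567e+05 Hz.

(a) f₀ = 7.491e+04 Hz  (b) Q = 0.478  (c) BW = 1.567e+05 Hz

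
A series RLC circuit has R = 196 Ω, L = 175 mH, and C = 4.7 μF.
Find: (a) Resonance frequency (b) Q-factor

Step 1 — Resonance condition Im(Z)=0 gives ω₀ = 1/√(LC).
Step 2 — ω₀ = 1/√(0.175·4.7e-06) = 1103 rad/s.
Step 3 — f₀ = ω₀/(2π) = 175.5 Hz.
Step 4 — Series Q: Q = ω₀L/R = 1103·0.175/196 = 0.9845.

(a) f₀ = 175.5 Hz  (b) Q = 0.9845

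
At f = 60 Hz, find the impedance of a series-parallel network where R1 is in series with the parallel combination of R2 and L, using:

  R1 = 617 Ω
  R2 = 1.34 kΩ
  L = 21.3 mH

Step 1 — Angular frequency: ω = 2π·f = 2π·60 = 377 rad/s.
Step 2 — Component impedances:
  R1: Z = R = 617 Ω
  R2: Z = R = 1340 Ω
  L: Z = jωL = j·377·0.0213 = 0 + j8.03 Ω
Step 3 — Parallel branch: R2 || L = 1/(1/R2 + 1/L) = 0.04812 + j8.03 Ω.
Step 4 — Series with R1: Z_total = R1 + (R2 || L) = 617 + j8.03 Ω = 617.1∠0.7° Ω.

Z = 617 + j8.03 Ω = 617.1∠0.7° Ω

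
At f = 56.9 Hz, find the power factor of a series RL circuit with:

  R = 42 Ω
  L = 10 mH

Step 1 — Angular frequency: ω = 2π·f = 2π·56.9 = 357.5 rad/s.
Step 2 — Component impedances:
  R: Z = R = 42 Ω
  L: Z = jωL = j·357.5·0.01 = 0 + j3.575 Ω
Step 3 — Series combination: Z_total = R + L = 42 + j3.575 Ω = 42.15∠4.9° Ω.
Step 4 — Power factor: PF = cos(φ) = Re(Z)/|Z| = 42/42.15 = 0.9964.
Step 5 — Type: Im(Z) = 3.575 ⇒ lagging (phase φ = 4.9°).

PF = 0.9964 (lagging, φ = 4.9°)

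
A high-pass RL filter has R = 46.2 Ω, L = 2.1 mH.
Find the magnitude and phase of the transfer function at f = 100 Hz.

Step 1 — Angular frequency: ω = 2π·100 = 628.3 rad/s.
Step 2 — Transfer function: H(jω) = jωL/(R + jωL).
Step 3 — Numerator jωL = j·1.319; denominator R + jωL = 46.2 + j1.319.
Step 4 — H = 0.000815 + j0.02854.
Step 5 — Magnitude: |H| = 0.02855 (-30.9 dB); phase: φ = 88.4°.

|H| = 0.02855 (-30.9 dB), φ = 88.4°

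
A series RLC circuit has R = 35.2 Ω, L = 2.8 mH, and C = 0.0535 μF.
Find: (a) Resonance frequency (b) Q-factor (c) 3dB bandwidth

Step 1 — Resonance: ω₀ = 1/√(LC) = 1/√(0.0028·5.35e-08) = 8.17e+04 rad/s.
Step 2 — f₀ = ω₀/(2π) = 1.3e+04 Hz.
Step 3 — Series Q: Q = ω₀L/R = 8.17e+04·0.0028/35.2 = 6.499.
Step 4 — Bandwidth: Δω = ω₀/Q = 1.257e+04 rad/s; BW = Δω/(2π) = 2001 Hz.

(a) f₀ = 1.3e+04 Hz  (b) Q = 6.499  (c) BW = 2001 Hz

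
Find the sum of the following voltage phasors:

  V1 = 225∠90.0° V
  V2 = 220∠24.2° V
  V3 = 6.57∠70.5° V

Step 1 — Convert each phasor to rectangular form:
  V1 = 225·(cos(90.0°) + j·sin(90.0°)) = 0 + j225 V
  V2 = 220·(cos(24.2°) + j·sin(24.2°)) = 200.7 + j90.18 V
  V3 = 6.57·(cos(70.5°) + j·sin(70.5°)) = 2.193 + j6.193 V
Step 2 — Sum components: V_total = 202.9 + j321.4 V.
Step 3 — Convert to polar: |V_total| = 380 V, ∠V_total = 57.7°.

V_total = 380∠57.7° V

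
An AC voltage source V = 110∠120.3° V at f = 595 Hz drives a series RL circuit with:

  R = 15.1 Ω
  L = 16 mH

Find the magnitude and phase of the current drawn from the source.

Step 1 — Angular frequency: ω = 2π·f = 2π·595 = 3738 rad/s.
Step 2 — Component impedances:
  R: Z = R = 15.1 Ω
  L: Z = jωL = j·3738·0.016 = 0 + j59.82 Ω
Step 3 — Series combination: Z_total = R + L = 15.1 + j59.82 Ω = 61.69∠75.8° Ω.
Step 4 — Source phasor: V = 110∠120.3° V = -55.5 + j94.97 V.
Step 5 — Ohm's law: I = V / Z_total = (-55.5 + j94.97) / (15.1 + j59.82) = 1.272 + j1.249 A.
Step 6 — Convert to polar: |I| = 1.783 A, ∠I = 44.5°.

I = 1.783∠44.5° A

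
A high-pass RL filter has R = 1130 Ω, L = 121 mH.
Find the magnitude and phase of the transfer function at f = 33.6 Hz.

Step 1 — Angular frequency: ω = 2π·33.6 = 211.1 rad/s.
Step 2 — Transfer function: H(jω) = jωL/(R + jωL).
Step 3 — Numerator jωL = j·25.54; denominator R + jωL = 1130 + j25.54.
Step 4 — H = 0.0005108 + j0.02259.
Step 5 — Magnitude: |H| = 0.0226 (-32.9 dB); phase: φ = 88.7°.

|H| = 0.0226 (-32.9 dB), φ = 88.7°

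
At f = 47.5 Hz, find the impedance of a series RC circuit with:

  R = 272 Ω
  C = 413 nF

Step 1 — Angular frequency: ω = 2π·f = 2π·47.5 = 298.5 rad/s.
Step 2 — Component impedances:
  R: Z = R = 272 Ω
  C: Z = 1/(jωC) = -j/(ω·C) = 0 - j8113 Ω
Step 3 — Series combination: Z_total = R + C = 272 - j8113 Ω = 8117∠-88.1° Ω.

Z = 272 - j8113 Ω = 8117∠-88.1° Ω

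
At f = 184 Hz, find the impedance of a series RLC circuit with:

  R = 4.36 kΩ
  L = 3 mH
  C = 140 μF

Step 1 — Angular frequency: ω = 2π·f = 2π·184 = 1156 rad/s.
Step 2 — Component impedances:
  R: Z = R = 4360 Ω
  L: Z = jωL = j·1156·0.003 = 0 + j3.468 Ω
  C: Z = 1/(jωC) = -j/(ω·C) = 0 - j6.178 Ω
Step 3 — Series combination: Z_total = R + L + C = 4360 - j2.71 Ω = 4360∠-0.0° Ω.

Z = 4360 - j2.71 Ω = 4360∠-0.0° Ω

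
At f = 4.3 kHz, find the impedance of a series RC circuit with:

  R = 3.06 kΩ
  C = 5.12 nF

Step 1 — Angular frequency: ω = 2π·f = 2π·4300 = 2.702e+04 rad/s.
Step 2 — Component impedances:
  R: Z = R = 3060 Ω
  C: Z = 1/(jωC) = -j/(ω·C) = 0 - j7229 Ω
Step 3 — Series combination: Z_total = R + C = 3060 - j7229 Ω = 7850∠-67.1° Ω.

Z = 3060 - j7229 Ω = 7850∠-67.1° Ω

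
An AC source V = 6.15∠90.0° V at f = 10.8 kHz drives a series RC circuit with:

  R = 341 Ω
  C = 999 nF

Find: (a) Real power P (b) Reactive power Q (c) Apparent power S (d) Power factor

Step 1 — Angular frequency: ω = 2π·f = 2π·1.08e+04 = 6.786e+04 rad/s.
Step 2 — Component impedances:
  R: Z = R = 341 Ω
  C: Z = 1/(jωC) = -j/(ω·C) = 0 - j14.75 Ω
Step 3 — Series combination: Z_total = R + C = 341 - j14.75 Ω = 341.3∠-2.5° Ω.
Step 4 — Source phasor: V = 6.15∠90.0° V = 0 + j6.15 V.
Step 5 — Current: I = V / Z = -0.0007787 + j0.018 A = 0.01802∠92.5° A.
Step 6 — Complex power: S = V·I* = 0.1107 - j0.004789 VA.
Step 7 — Real power: P = Re(S) = 0.1107 W.
Step 8 — Reactive power: Q = Im(S) = -0.004789 VAR.
Step 9 — Apparent power: |S| = 0.1108 VA.
Step 10 — Power factor: PF = P/|S| = 0.9991 (leading).

(a) P = 0.1107 W  (b) Q = -0.004789 VAR  (c) S = 0.1108 VA  (d) PF = 0.9991 (leading)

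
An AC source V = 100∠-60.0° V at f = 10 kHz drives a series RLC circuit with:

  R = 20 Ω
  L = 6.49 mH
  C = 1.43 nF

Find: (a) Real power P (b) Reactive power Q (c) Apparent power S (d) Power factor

Step 1 — Angular frequency: ω = 2π·f = 2π·1e+04 = 6.283e+04 rad/s.
Step 2 — Component impedances:
  R: Z = R = 20 Ω
  L: Z = jωL = j·6.283e+04·0.00649 = 0 + j407.8 Ω
  C: Z = 1/(jωC) = -j/(ω·C) = 0 - j1.113e+04 Ω
Step 3 — Series combination: Z_total = R + L + C = 20 - j1.072e+04 Ω = 1.072e+04∠-89.9° Ω.
Step 4 — Source phasor: V = 100∠-60.0° V = 50 - j86.6 V.
Step 5 — Current: I = V / Z = 0.008086 + j0.004648 A = 0.009327∠29.9° A.
Step 6 — Complex power: S = V·I* = 0.00174 - j0.9327 VA.
Step 7 — Real power: P = Re(S) = 0.00174 W.
Step 8 — Reactive power: Q = Im(S) = -0.9327 VAR.
Step 9 — Apparent power: |S| = 0.9327 VA.
Step 10 — Power factor: PF = P/|S| = 0.001865 (leading).

(a) P = 0.00174 W  (b) Q = -0.9327 VAR  (c) S = 0.9327 VA  (d) PF = 0.001865 (leading)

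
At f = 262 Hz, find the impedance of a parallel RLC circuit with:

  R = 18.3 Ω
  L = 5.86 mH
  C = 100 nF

Step 1 — Angular frequency: ω = 2π·f = 2π·262 = 1646 rad/s.
Step 2 — Component impedances:
  R: Z = R = 18.3 Ω
  L: Z = jωL = j·1646·0.00586 = 0 + j9.647 Ω
  C: Z = 1/(jωC) = -j/(ω·C) = 0 - j6075 Ω
Step 3 — Parallel combination: 1/Z_total = 1/R + 1/L + 1/C; Z_total = 3.989 + j7.556 Ω = 8.544∠62.2° Ω.

Z = 3.989 + j7.556 Ω = 8.544∠62.2° Ω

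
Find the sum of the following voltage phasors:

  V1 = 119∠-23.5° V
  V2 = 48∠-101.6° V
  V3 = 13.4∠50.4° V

Step 1 — Convert each phasor to rectangular form:
  V1 = 119·(cos(-23.5°) + j·sin(-23.5°)) = 109.1 - j47.45 V
  V2 = 48·(cos(-101.6°) + j·sin(-101.6°)) = -9.652 - j47.02 V
  V3 = 13.4·(cos(50.4°) + j·sin(50.4°)) = 8.541 + j10.32 V
Step 2 — Sum components: V_total = 108 - j84.15 V.
Step 3 — Convert to polar: |V_total| = 136.9 V, ∠V_total = -37.9°.

V_total = 136.9∠-37.9° V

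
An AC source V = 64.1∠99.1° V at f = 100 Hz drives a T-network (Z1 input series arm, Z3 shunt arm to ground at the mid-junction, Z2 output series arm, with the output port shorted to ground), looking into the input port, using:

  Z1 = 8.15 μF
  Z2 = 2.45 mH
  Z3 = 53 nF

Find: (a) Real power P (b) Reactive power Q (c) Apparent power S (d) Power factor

Step 1 — Angular frequency: ω = 2π·f = 2π·100 = 628.3 rad/s.
Step 2 — Component impedances:
  Z1: Z = 1/(jωC) = -j/(ω·C) = 0 - j195.3 Ω
  Z2: Z = jωL = j·628.3·0.00245 = 0 + j1.539 Ω
  Z3: Z = 1/(jωC) = -j/(ω·C) = 0 - j3.003e+04 Ω
Step 3 — With the output port shorted to ground, the output series arm Z2 runs from the junction to ground; the shunt arm Z3 also runs from the junction to ground. They appear in parallel: Z3 || Z2 = 0 + j1.539 Ω.
Step 4 — Series with input arm Z1: Z_in = Z1 + (Z3 || Z2) = 0 - j193.7 Ω = 193.7∠-90.0° Ω.
Step 5 — Source phasor: V = 64.1∠99.1° V = -10.14 + j63.29 V.
Step 6 — Current: I = V / Z = -0.3267 - j0.05233 A = 0.3309∠-170.9° A.
Step 7 — Complex power: S = V·I* = 0 - j21.21 VA.
Step 8 — Real power: P = Re(S) = 0 W.
Step 9 — Reactive power: Q = Im(S) = -21.21 VAR.
Step 10 — Apparent power: |S| = 21.21 VA.
Step 11 — Power factor: PF = P/|S| = 0 (leading).

(a) P = 0 W  (b) Q = -21.21 VAR  (c) S = 21.21 VA  (d) PF = 0 (leading)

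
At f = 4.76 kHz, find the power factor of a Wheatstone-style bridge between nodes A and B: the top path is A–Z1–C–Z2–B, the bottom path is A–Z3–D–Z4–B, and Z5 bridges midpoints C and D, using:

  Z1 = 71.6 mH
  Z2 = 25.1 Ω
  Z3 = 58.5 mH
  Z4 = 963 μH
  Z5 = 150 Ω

Step 1 — Angular frequency: ω = 2π·f = 2π·4760 = 2.991e+04 rad/s.
Step 2 — Component impedances:
  Z1: Z = jωL = j·2.991e+04·0.0716 = 0 + j2141 Ω
  Z2: Z = R = 25.1 Ω
  Z3: Z = jωL = j·2.991e+04·0.0585 = 0 + j1750 Ω
  Z4: Z = jωL = j·2.991e+04·0.000963 = 0 + j28.8 Ω
  Z5: Z = R = 150 Ω
Step 3 — Bridge requires nodal analysis (the Z5 bridge couples midpoints C and D, so the two paths cannot be reduced to a simple series/parallel combination). Setting node B to ground and injecting 1 A at node A, the 3-node admittance system at A, C, D solves to V_A = Z_AB = 6.146 + j973.5 Ω = 973.5∠89.6° Ω.
Step 4 — Power factor: PF = cos(φ) = Re(Z)/|Z| = 6.146/973.5 = 0.006313.
Step 5 — Type: Im(Z) = 973.5 ⇒ lagging (phase φ = 89.6°).

PF = 0.006313 (lagging, φ = 89.6°)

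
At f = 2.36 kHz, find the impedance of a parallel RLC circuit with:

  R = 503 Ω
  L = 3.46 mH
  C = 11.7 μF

Step 1 — Angular frequency: ω = 2π·f = 2π·2360 = 1.483e+04 rad/s.
Step 2 — Component impedances:
  R: Z = R = 503 Ω
  L: Z = jωL = j·1.483e+04·0.00346 = 0 + j51.31 Ω
  C: Z = 1/(jωC) = -j/(ω·C) = 0 - j5.764 Ω
Step 3 — Parallel combination: 1/Z_total = 1/R + 1/L + 1/C; Z_total = 0.08381 - j6.492 Ω = 6.493∠-89.3° Ω.

Z = 0.08381 - j6.492 Ω = 6.493∠-89.3° Ω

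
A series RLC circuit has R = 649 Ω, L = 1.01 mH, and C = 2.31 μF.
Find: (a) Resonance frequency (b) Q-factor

Step 1 — Resonance condition Im(Z)=0 gives ω₀ = 1/√(LC).
Step 2 — ω₀ = 1/√(0.00101·2.31e-06) = 2.07e+04 rad/s.
Step 3 — f₀ = ω₀/(2π) = 3295 Hz.
Step 4 — Series Q: Q = ω₀L/R = 2.07e+04·0.00101/649 = 0.03222.

(a) f₀ = 3295 Hz  (b) Q = 0.03222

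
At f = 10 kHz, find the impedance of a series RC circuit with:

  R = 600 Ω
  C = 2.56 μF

Step 1 — Angular frequency: ω = 2π·f = 2π·1e+04 = 6.283e+04 rad/s.
Step 2 — Component impedances:
  R: Z = R = 600 Ω
  C: Z = 1/(jωC) = -j/(ω·C) = 0 - j6.217 Ω
Step 3 — Series combination: Z_total = R + C = 600 - j6.217 Ω = 600∠-0.6° Ω.

Z = 600 - j6.217 Ω = 600∠-0.6° Ω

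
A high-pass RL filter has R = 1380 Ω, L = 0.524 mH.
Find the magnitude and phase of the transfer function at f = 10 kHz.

Step 1 — Angular frequency: ω = 2π·1e+04 = 6.283e+04 rad/s.
Step 2 — Transfer function: H(jω) = jωL/(R + jωL).
Step 3 — Numerator jωL = j·32.92; denominator R + jωL = 1380 + j32.92.
Step 4 — H = 0.0005689 + j0.02384.
Step 5 — Magnitude: |H| = 0.02385 (-32.4 dB); phase: φ = 88.6°.

|H| = 0.02385 (-32.4 dB), φ = 88.6°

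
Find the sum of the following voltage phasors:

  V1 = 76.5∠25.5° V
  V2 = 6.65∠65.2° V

Step 1 — Convert each phasor to rectangular form:
  V1 = 76.5·(cos(25.5°) + j·sin(25.5°)) = 69.05 + j32.93 V
  V2 = 6.65·(cos(65.2°) + j·sin(65.2°)) = 2.789 + j6.037 V
Step 2 — Sum components: V_total = 71.84 + j38.97 V.
Step 3 — Convert to polar: |V_total| = 81.73 V, ∠V_total = 28.5°.

V_total = 81.73∠28.5° V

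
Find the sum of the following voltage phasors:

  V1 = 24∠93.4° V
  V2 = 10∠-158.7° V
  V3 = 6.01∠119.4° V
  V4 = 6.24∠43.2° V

Step 1 — Convert each phasor to rectangular form:
  V1 = 24·(cos(93.4°) + j·sin(93.4°)) = -1.423 + j23.96 V
  V2 = 10·(cos(-158.7°) + j·sin(-158.7°)) = -9.317 - j3.633 V
  V3 = 6.01·(cos(119.4°) + j·sin(119.4°)) = -2.95 + j5.236 V
  V4 = 6.24·(cos(43.2°) + j·sin(43.2°)) = 4.549 + j4.272 V
Step 2 — Sum components: V_total = -9.142 + j29.83 V.
Step 3 — Convert to polar: |V_total| = 31.2 V, ∠V_total = 107.0°.

V_total = 31.2∠107.0° V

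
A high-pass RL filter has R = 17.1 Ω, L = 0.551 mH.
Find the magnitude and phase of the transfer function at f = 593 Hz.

Step 1 — Angular frequency: ω = 2π·593 = 3726 rad/s.
Step 2 — Transfer function: H(jω) = jωL/(R + jωL).
Step 3 — Numerator jωL = j·2.053; denominator R + jωL = 17.1 + j2.053.
Step 4 — H = 0.01421 + j0.1184.
Step 5 — Magnitude: |H| = 0.1192 (-18.5 dB); phase: φ = 83.2°.

|H| = 0.1192 (-18.5 dB), φ = 83.2°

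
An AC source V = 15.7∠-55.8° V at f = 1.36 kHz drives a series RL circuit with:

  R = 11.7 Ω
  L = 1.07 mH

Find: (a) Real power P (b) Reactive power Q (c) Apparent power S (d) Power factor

Step 1 — Angular frequency: ω = 2π·f = 2π·1360 = 8545 rad/s.
Step 2 — Component impedances:
  R: Z = R = 11.7 Ω
  L: Z = jωL = j·8545·0.00107 = 0 + j9.143 Ω
Step 3 — Series combination: Z_total = R + L = 11.7 + j9.143 Ω = 14.85∠38.0° Ω.
Step 4 — Source phasor: V = 15.7∠-55.8° V = 8.825 - j12.99 V.
Step 5 — Current: I = V / Z = -0.0702 - j1.055 A = 1.057∠-93.8° A.
Step 6 — Complex power: S = V·I* = 13.08 + j10.22 VA.
Step 7 — Real power: P = Re(S) = 13.08 W.
Step 8 — Reactive power: Q = Im(S) = 10.22 VAR.
Step 9 — Apparent power: |S| = 16.6 VA.
Step 10 — Power factor: PF = P/|S| = 0.7879 (lagging).

(a) P = 13.08 W  (b) Q = 10.22 VAR  (c) S = 16.6 VA  (d) PF = 0.7879 (lagging)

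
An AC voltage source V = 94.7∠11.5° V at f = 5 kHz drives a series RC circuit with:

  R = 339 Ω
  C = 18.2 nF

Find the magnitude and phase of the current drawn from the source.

Step 1 — Angular frequency: ω = 2π·f = 2π·5000 = 3.142e+04 rad/s.
Step 2 — Component impedances:
  R: Z = R = 339 Ω
  C: Z = 1/(jωC) = -j/(ω·C) = 0 - j1749 Ω
Step 3 — Series combination: Z_total = R + C = 339 - j1749 Ω = 1782∠-79.0° Ω.
Step 4 — Source phasor: V = 94.7∠11.5° V = 92.8 + j18.88 V.
Step 5 — Ohm's law: I = V / Z_total = (92.8 + j18.88) / (339 - j1749) = -0.0004921 + j0.05315 A.
Step 6 — Convert to polar: |I| = 0.05316 A, ∠I = 90.5°.

I = 0.05316∠90.5° A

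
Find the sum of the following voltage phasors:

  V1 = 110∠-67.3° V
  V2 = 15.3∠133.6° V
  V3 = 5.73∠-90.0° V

Step 1 — Convert each phasor to rectangular form:
  V1 = 110·(cos(-67.3°) + j·sin(-67.3°)) = 42.45 - j101.5 V
  V2 = 15.3·(cos(133.6°) + j·sin(133.6°)) = -10.55 + j11.08 V
  V3 = 5.73·(cos(-90.0°) + j·sin(-90.0°)) = 0 - j5.73 V
Step 2 — Sum components: V_total = 31.9 - j96.13 V.
Step 3 — Convert to polar: |V_total| = 101.3 V, ∠V_total = -71.6°.

V_total = 101.3∠-71.6° V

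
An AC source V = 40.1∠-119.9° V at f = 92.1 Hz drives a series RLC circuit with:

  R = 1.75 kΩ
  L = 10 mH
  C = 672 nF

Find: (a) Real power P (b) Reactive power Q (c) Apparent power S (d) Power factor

Step 1 — Angular frequency: ω = 2π·f = 2π·92.1 = 578.7 rad/s.
Step 2 — Component impedances:
  R: Z = R = 1750 Ω
  L: Z = jωL = j·578.7·0.01 = 0 + j5.787 Ω
  C: Z = 1/(jωC) = -j/(ω·C) = 0 - j2572 Ω
Step 3 — Series combination: Z_total = R + L + C = 1750 - j2566 Ω = 3106∠-55.7° Ω.
Step 4 — Source phasor: V = 40.1∠-119.9° V = -19.99 - j34.76 V.
Step 5 — Current: I = V / Z = 0.00562 - j0.01162 A = 0.01291∠-64.2° A.
Step 6 — Complex power: S = V·I* = 0.2917 - j0.4277 VA.
Step 7 — Real power: P = Re(S) = 0.2917 W.
Step 8 — Reactive power: Q = Im(S) = -0.4277 VAR.
Step 9 — Apparent power: |S| = 0.5178 VA.
Step 10 — Power factor: PF = P/|S| = 0.5635 (leading).

(a) P = 0.2917 W  (b) Q = -0.4277 VAR  (c) S = 0.5178 VA  (d) PF = 0.5635 (leading)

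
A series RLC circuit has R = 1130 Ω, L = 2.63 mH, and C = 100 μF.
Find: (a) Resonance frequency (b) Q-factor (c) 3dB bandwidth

Step 1 — Resonance: ω₀ = 1/√(LC) = 1/√(0.00263·0.0001) = 1950 rad/s.
Step 2 — f₀ = ω₀/(2π) = 310.3 Hz.
Step 3 — Series Q: Q = ω₀L/R = 1950·0.00263/1130 = 0.004538.
Step 4 — Bandwidth: Δω = ω₀/Q = 4.297e+05 rad/s; BW = Δω/(2π) = 6.838e+04 Hz.

(a) f₀ = 310.3 Hz  (b) Q = 0.004538  (c) BW = 6.838e+04 Hz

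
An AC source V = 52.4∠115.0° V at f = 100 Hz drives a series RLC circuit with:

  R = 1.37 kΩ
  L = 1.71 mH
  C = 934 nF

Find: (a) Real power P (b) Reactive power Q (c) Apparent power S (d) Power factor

Step 1 — Angular frequency: ω = 2π·f = 2π·100 = 628.3 rad/s.
Step 2 — Component impedances:
  R: Z = R = 1370 Ω
  L: Z = jωL = j·628.3·0.00171 = 0 + j1.074 Ω
  C: Z = 1/(jωC) = -j/(ω·C) = 0 - j1704 Ω
Step 3 — Series combination: Z_total = R + L + C = 1370 - j1703 Ω = 2186∠-51.2° Ω.
Step 4 — Source phasor: V = 52.4∠115.0° V = -22.15 + j47.49 V.
Step 5 — Current: I = V / Z = -0.02328 + j0.005725 A = 0.02397∠166.2° A.
Step 6 — Complex power: S = V·I* = 0.7875 - j0.9788 VA.
Step 7 — Real power: P = Re(S) = 0.7875 W.
Step 8 — Reactive power: Q = Im(S) = -0.9788 VAR.
Step 9 — Apparent power: |S| = 1.256 VA.
Step 10 — Power factor: PF = P/|S| = 0.6268 (leading).

(a) P = 0.7875 W  (b) Q = -0.9788 VAR  (c) S = 1.256 VA  (d) PF = 0.6268 (leading)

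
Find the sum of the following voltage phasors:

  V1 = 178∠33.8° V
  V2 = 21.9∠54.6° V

Step 1 — Convert each phasor to rectangular form:
  V1 = 178·(cos(33.8°) + j·sin(33.8°)) = 147.9 + j99.02 V
  V2 = 21.9·(cos(54.6°) + j·sin(54.6°)) = 12.69 + j17.85 V
Step 2 — Sum components: V_total = 160.6 + j116.9 V.
Step 3 — Convert to polar: |V_total| = 198.6 V, ∠V_total = 36.0°.

V_total = 198.6∠36.0° V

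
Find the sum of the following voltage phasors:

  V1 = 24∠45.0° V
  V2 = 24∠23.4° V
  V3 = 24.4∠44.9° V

Step 1 — Convert each phasor to rectangular form:
  V1 = 24·(cos(45.0°) + j·sin(45.0°)) = 16.97 + j16.97 V
  V2 = 24·(cos(23.4°) + j·sin(23.4°)) = 22.03 + j9.532 V
  V3 = 24.4·(cos(44.9°) + j·sin(44.9°)) = 17.28 + j17.22 V
Step 2 — Sum components: V_total = 56.28 + j43.73 V.
Step 3 — Convert to polar: |V_total| = 71.27 V, ∠V_total = 37.8°.

V_total = 71.27∠37.8° V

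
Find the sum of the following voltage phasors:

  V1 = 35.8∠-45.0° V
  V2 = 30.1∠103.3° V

Step 1 — Convert each phasor to rectangular form:
  V1 = 35.8·(cos(-45.0°) + j·sin(-45.0°)) = 25.31 - j25.31 V
  V2 = 30.1·(cos(103.3°) + j·sin(103.3°)) = -6.924 + j29.29 V
Step 2 — Sum components: V_total = 18.39 + j3.978 V.
Step 3 — Convert to polar: |V_total| = 18.82 V, ∠V_total = 12.2°.

V_total = 18.82∠12.2° V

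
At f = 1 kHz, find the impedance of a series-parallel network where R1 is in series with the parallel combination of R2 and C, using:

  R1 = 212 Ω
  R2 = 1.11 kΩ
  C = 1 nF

Step 1 — Angular frequency: ω = 2π·f = 2π·1000 = 6283 rad/s.
Step 2 — Component impedances:
  R1: Z = R = 212 Ω
  R2: Z = R = 1110 Ω
  C: Z = 1/(jωC) = -j/(ω·C) = 0 - j1.592e+05 Ω
Step 3 — Parallel branch: R2 || C = 1/(1/R2 + 1/C) = 1110 - j7.741 Ω.
Step 4 — Series with R1: Z_total = R1 + (R2 || C) = 1322 - j7.741 Ω = 1322∠-0.3° Ω.

Z = 1322 - j7.741 Ω = 1322∠-0.3° Ω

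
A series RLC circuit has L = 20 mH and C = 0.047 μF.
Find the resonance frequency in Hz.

Step 1 — Resonance condition Im(Z)=0 gives ω₀ = 1/√(LC).
Step 2 — ω₀ = 1/√(0.02·4.7e-08) = 3.262e+04 rad/s.
Step 3 — f₀ = ω₀/(2π) = 5191 Hz.

f₀ = 5191 Hz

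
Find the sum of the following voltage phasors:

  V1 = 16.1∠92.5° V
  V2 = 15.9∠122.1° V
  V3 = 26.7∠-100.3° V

Step 1 — Convert each phasor to rectangular form:
  V1 = 16.1·(cos(92.5°) + j·sin(92.5°)) = -0.7023 + j16.08 V
  V2 = 15.9·(cos(122.1°) + j·sin(122.1°)) = -8.449 + j13.47 V
  V3 = 26.7·(cos(-100.3°) + j·sin(-100.3°)) = -4.774 - j26.27 V
Step 2 — Sum components: V_total = -13.93 + j3.284 V.
Step 3 — Convert to polar: |V_total| = 14.31 V, ∠V_total = 166.7°.

V_total = 14.31∠166.7° V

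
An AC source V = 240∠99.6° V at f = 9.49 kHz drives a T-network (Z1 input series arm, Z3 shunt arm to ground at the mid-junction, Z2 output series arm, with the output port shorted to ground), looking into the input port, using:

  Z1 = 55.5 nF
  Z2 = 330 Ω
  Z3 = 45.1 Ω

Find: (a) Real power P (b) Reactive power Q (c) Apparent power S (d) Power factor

Step 1 — Angular frequency: ω = 2π·f = 2π·9490 = 5.963e+04 rad/s.
Step 2 — Component impedances:
  Z1: Z = 1/(jωC) = -j/(ω·C) = 0 - j302.2 Ω
  Z2: Z = R = 330 Ω
  Z3: Z = R = 45.1 Ω
Step 3 — With the output port shorted to ground, the output series arm Z2 runs from the junction to ground; the shunt arm Z3 also runs from the junction to ground. They appear in parallel: Z3 || Z2 = 39.68 Ω.
Step 4 — Series with input arm Z1: Z_in = Z1 + (Z3 || Z2) = 39.68 - j302.2 Ω = 304.8∠-82.5° Ω.
Step 5 — Source phasor: V = 240∠99.6° V = -40.02 + j236.6 V.
Step 6 — Current: I = V / Z = -0.7869 - j0.02912 A = 0.7875∠-177.9° A.
Step 7 — Complex power: S = V·I* = 24.6 - j187.4 VA.
Step 8 — Real power: P = Re(S) = 24.6 W.
Step 9 — Reactive power: Q = Im(S) = -187.4 VAR.
Step 10 — Apparent power: |S| = 189 VA.
Step 11 — Power factor: PF = P/|S| = 0.1302 (leading).

(a) P = 24.6 W  (b) Q = -187.4 VAR  (c) S = 189 VA  (d) PF = 0.1302 (leading)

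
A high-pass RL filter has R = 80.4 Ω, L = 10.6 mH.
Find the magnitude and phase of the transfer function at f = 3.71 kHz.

Step 1 — Angular frequency: ω = 2π·3710 = 2.331e+04 rad/s.
Step 2 — Transfer function: H(jω) = jωL/(R + jωL).
Step 3 — Numerator jωL = j·247.1; denominator R + jωL = 80.4 + j247.1.
Step 4 — H = 0.9043 + j0.2942.
Step 5 — Magnitude: |H| = 0.9509 (-0.4 dB); phase: φ = 18.0°.

|H| = 0.9509 (-0.4 dB), φ = 18.0°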